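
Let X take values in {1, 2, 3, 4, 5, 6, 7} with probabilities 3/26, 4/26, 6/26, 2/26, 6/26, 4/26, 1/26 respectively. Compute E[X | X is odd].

P(X is odd) = 8/13.
Σ over the event: 1·3/26 + 3·3/13 + 5·3/13 + 7·1/26 = 29/13.
E[X | X is odd] = (29/13) / (8/13) = 29/8.

29/8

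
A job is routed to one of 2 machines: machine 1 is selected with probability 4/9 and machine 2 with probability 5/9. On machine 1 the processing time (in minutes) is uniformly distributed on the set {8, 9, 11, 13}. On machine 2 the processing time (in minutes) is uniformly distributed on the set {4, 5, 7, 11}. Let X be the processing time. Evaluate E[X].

299/36

E[X | machine 1] = (8+9+11+13)/4 = 41/4.
E[X | machine 2] = (4+5+7+11)/4 = 27/4.
By the law of total expectation,
E[X] = (4/9)·(41/4) + (5/9)·(27/4) = 299/36.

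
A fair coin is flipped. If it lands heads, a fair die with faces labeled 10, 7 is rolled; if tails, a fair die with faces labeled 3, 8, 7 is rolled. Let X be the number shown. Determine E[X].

E[X | heads] = (10+7)/2 = 17/2.
E[X | tails] = (3+8+7)/3 = 6.
By the law of total expectation,
E[X] = (1/2)·(17/2) + (1/2)·(6) = 29/4.

29/4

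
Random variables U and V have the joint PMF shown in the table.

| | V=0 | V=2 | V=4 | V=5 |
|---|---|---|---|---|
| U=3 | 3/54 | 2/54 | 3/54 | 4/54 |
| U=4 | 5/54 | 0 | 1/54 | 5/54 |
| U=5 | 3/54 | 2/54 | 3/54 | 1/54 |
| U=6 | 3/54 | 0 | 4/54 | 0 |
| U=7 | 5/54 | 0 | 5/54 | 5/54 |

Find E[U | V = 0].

P(V = 0) = 19/54.
Σ U·P over the event = 3·(3/54) + 4·(5/54) + 5·(3/54) + 6·(3/54) + 7·(5/54) = 97/54.
E[U | V = 0] = (97/54) / (19/54) = 97/19.

97/19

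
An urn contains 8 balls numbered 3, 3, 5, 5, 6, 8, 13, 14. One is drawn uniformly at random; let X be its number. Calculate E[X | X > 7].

P(X > 7) = 3/8.
Σ over the event: 8·1/8 + 13·1/8 + 14·1/8 = 35/8.
E[X | X > 7] = (35/8) / (3/8) = 35/3.

35/3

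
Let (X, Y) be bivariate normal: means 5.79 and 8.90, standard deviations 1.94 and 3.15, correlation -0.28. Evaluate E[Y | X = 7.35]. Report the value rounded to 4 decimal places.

The regression of Y on X has slope ρ·σ_Y/σ_X and passes through (μ_X, μ_Y).
E[Y | X=7.35] = 8.90 + (-0.28)·(3.15/1.94)·(7.35 − (5.79)) = 8.90 + (-0.45464)·(1.56) = 8.1908.

8.1908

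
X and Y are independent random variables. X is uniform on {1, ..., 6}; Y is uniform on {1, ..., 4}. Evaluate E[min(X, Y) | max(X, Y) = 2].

Outcomes with max(X, Y) = 2: (1,2), (2,1), (2,2), each with probability 1/24.
E[min(X, Y) | max(X, Y) = 2] = (1 + 1 + 2) / 3 = 4/3.

4/3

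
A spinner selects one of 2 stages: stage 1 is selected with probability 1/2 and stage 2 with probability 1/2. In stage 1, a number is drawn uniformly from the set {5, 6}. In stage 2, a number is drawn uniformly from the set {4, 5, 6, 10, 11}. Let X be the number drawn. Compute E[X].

127/20

E[X | stage 1] = (5+6)/2 = 11/2.
E[X | stage 2] = (4+5+6+10+11)/5 = 36/5.
By the law of total expectation,
E[X] = (1/2)·(11/2) + (1/2)·(36/5) = 127/20.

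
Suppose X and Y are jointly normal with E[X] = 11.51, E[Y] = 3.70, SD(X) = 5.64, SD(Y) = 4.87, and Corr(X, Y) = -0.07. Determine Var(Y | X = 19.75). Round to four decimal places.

For a bivariate normal, Var(Y | X=x) = σ_Y²(1 − ρ²).
Var(Y | X=19.75) = (4.87)²·(1 − (-0.07)²) = 23.7169·0.9951 = 23.6007.

23.6007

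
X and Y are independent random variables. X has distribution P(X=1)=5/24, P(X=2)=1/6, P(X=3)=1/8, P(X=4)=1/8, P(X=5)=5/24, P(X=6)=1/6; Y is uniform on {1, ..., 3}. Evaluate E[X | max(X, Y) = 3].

20/9

P(max(X, Y) = 3) = 1/4.
Summing X·P(x,y) over outcomes with max(X, Y) = 3 gives 5/9.
E[X | max(X, Y) = 3] = (5/9) / (1/4) = 20/9.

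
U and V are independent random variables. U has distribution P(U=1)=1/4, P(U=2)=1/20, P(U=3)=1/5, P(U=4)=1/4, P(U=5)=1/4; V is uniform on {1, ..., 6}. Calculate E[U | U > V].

P(U > V) = 11/30.
Summing U·P(x,y) over outcomes with U > V gives 31/20.
E[U | U > V] = (31/20) / (11/30) = 93/22.

93/22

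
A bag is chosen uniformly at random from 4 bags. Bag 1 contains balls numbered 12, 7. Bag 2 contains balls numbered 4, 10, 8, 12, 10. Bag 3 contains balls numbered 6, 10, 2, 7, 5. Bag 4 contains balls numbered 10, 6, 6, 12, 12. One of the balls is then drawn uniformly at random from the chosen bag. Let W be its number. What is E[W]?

E[W | bag 1] = (12+7)/2 = 19/2.
E[W | bag 2] = (4+10+8+12+10)/5 = 44/5.
E[W | bag 3] = (6+10+2+7+5)/5 = 6.
E[W | bag 4] = (10+6+6+12+12)/5 = 46/5.
By the law of total expectation,
E[W] = (1/4)·(19/2) + (1/4)·(44/5) + (1/4)·(6) + (1/4)·(46/5) = 67/8.

67/8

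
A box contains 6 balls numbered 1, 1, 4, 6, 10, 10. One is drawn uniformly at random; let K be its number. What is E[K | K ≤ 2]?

1

P(K ≤ 2) = 1/3.
Σ over the event: 1·1/3 = 1/3.
E[K | K ≤ 2] = (1/3) / (1/3) = 1.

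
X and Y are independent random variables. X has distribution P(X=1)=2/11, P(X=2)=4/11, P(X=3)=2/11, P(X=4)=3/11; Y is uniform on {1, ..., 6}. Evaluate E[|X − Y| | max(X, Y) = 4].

P(max(X, Y) = 4) = 10/33.
Summing |X−Y|·P(x,y) over outcomes with max(X, Y) = 4 gives 17/33.
E[|X − Y| | max(X, Y) = 4] = (17/33) / (10/33) = 17/10.

17/10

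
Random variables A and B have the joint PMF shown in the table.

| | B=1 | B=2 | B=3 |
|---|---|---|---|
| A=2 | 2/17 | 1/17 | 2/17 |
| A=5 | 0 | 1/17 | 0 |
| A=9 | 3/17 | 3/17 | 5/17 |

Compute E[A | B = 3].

P(B = 3) = 7/17.
Σ A·P over the event = 2·(2/17) + 9·(5/17) = 49/17.
E[A | B = 3] = (49/17) / (7/17) = 7.

7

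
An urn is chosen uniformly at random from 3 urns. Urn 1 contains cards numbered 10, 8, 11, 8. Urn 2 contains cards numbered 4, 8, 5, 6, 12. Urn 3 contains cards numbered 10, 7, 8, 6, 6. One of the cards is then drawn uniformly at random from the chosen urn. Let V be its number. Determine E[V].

473/60

E[V | urn 1] = (10+8+11+8)/4 = 37/4.
E[V | urn 2] = (4+8+5+6+12)/5 = 7.
E[V | urn 3] = (10+7+8+6+6)/5 = 37/5.
By the law of total expectation,
E[V] = (1/3)·(37/4) + (1/3)·(7) + (1/3)·(37/5) = 473/60.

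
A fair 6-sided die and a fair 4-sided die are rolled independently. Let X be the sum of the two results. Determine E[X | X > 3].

P(X > 3) = 7/8.
Σ over the event: 4·1/8 + 5·1/6 + 6·1/6 + 7·1/6 + 8·1/8 + 9·1/12 + 10·1/24 = 17/3.
E[X | X > 3] = (17/3) / (7/8) = 136/21.

136/21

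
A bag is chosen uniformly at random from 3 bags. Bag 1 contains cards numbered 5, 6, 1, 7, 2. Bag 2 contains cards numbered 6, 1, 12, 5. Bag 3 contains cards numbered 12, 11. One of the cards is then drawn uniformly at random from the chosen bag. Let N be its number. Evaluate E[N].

217/30

E[N | bag 1] = (5+6+1+7+2)/5 = 21/5.
E[N | bag 2] = (6+1+12+5)/4 = 6.
E[N | bag 3] = (12+11)/2 = 23/2.
By the law of total expectation,
E[N] = (1/3)·(21/5) + (1/3)·(6) + (1/3)·(23/2) = 217/30.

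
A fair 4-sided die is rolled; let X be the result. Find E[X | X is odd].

2

Given X is odd, X is equally likely to be any of {1, 3}.
E[X | X is odd] = (1 + 3) / 2 = 2.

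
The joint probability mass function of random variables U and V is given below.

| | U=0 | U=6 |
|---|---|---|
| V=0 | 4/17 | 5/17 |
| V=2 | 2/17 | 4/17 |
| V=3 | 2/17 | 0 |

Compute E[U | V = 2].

4

P(V = 2) = 6/17.
Σ U·P over the event = 0·(2/17) + 6·(4/17) = 24/17.
E[U | V = 2] = (24/17) / (6/17) = 4.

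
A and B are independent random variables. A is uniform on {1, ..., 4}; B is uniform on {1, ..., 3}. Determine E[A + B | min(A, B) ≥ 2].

11/2

Outcomes with min(A, B) ≥ 2: (2,2), (2,3), (3,2), (3,3), (4,2), (4,3), each with probability 1/12.
E[A + B | min(A, B) ≥ 2] = (4 + 5 + 5 + 6 + 6 + 7) / 6 = 11/2.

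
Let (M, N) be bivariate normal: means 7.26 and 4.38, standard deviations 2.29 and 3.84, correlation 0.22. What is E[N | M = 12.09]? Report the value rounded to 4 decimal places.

6.1618

The regression of N on M has slope ρ·σ_N/σ_M and passes through (μ_M, μ_N).
E[N | M=12.09] = 4.38 + (0.22)·(3.84/2.29)·(12.09 − (7.26)) = 4.38 + (0.36891)·(4.83) = 6.1618.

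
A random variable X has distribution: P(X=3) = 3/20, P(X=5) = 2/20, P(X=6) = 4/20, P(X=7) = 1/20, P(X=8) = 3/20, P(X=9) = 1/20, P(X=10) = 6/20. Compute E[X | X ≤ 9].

P(X ≤ 9) = 7/10.
Σ over the event: 3·3/20 + 5·1/10 + 6·1/5 + 7·1/20 + 8·3/20 + 9·1/20 = 83/20.
E[X | X ≤ 9] = (83/20) / (7/10) = 83/14.

83/14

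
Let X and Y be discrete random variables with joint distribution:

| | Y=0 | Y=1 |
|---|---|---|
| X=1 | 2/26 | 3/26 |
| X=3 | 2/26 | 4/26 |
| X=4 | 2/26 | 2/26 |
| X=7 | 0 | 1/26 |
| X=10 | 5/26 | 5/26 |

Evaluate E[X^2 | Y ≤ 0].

P(Y ≤ 0) = 11/26.
Σ X^2·P over the event = 1·(2/26) + 9·(2/26) + 16·(2/26) + 100·(5/26) = 276/13.
E[X^2 | Y ≤ 0] = (276/13) / (11/26) = 552/11.

552/11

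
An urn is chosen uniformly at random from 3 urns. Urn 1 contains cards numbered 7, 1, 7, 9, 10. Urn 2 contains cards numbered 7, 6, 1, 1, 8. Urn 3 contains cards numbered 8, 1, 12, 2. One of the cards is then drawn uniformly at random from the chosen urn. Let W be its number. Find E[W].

E[W | urn 1] = (7+1+7+9+10)/5 = 34/5.
E[W | urn 2] = (7+6+1+1+8)/5 = 23/5.
E[W | urn 3] = (8+1+12+2)/4 = 23/4.
E[W] = (1/3)·(34/5) + (1/3)·(23/5) + (1/3)·(23/4) = 343/60.

343/60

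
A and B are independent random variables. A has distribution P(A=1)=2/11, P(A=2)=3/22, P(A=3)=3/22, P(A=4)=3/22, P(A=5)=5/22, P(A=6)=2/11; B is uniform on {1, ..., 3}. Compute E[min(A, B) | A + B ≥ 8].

P(A + B ≥ 8) = 13/66.
Summing min(A,B)·P(x,y) over outcomes with A + B ≥ 8 gives 35/66.
E[min(A, B) | A + B ≥ 8] = (35/66) / (13/66) = 35/13.

35/13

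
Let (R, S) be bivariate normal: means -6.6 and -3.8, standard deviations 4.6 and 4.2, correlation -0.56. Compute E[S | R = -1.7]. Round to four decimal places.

-6.3054

E[S | R=x] = μ_S + ρ(σ_S/σ_R)(x − μ_R) for jointly normal variables.
E[S | R=-1.7] = -3.8 + (-0.56)·(4.2/4.6)·(-1.7 − (-6.6)) = -3.8 + (-0.5113)·(4.9) = -6.3054.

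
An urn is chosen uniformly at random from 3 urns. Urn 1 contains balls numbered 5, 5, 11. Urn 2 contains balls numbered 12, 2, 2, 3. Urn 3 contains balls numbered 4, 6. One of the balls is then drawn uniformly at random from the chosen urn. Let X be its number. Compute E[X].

E[X | urn 1] = (5+5+11)/3 = 7.
E[X | urn 2] = (12+2+2+3)/4 = 19/4.
E[X | urn 3] = (4+6)/2 = 5.
E[X] = (1/3)·(7) + (1/3)·(19/4) + (1/3)·(5) = 67/12.

67/12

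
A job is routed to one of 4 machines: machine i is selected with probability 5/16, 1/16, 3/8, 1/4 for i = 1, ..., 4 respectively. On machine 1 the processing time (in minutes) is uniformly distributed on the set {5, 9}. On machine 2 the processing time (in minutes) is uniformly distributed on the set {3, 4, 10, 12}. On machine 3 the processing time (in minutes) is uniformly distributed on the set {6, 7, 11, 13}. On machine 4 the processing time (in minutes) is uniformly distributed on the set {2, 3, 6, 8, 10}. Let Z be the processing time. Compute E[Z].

2419/320

E[Z | machine 1] = (5+9)/2 = 7.
E[Z | machine 2] = (3+4+10+12)/4 = 29/4.
E[Z | machine 3] = (6+7+11+13)/4 = 37/4.
E[Z | machine 4] = (2+3+6+8+10)/5 = 29/5.
By the law of total expectation,
E[Z] = (5/16)·(7) + (1/16)·(29/4) + (3/8)·(37/4) + (1/4)·(29/5) = 2419/320.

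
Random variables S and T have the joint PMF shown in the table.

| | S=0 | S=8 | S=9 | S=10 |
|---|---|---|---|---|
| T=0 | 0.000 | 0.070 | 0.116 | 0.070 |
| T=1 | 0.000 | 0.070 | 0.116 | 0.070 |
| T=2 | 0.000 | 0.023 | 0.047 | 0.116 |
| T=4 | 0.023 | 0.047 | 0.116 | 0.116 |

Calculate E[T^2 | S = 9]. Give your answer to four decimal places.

5.4684

P(S = 9) = 0.395.
Σ T^2·P over the event = 0·(0.116) + 1·(0.116) + 4·(0.047) + 16·(0.116) = 2.160.
E[T^2 | S = 9] = (2.160) / (0.395) = 5.4684.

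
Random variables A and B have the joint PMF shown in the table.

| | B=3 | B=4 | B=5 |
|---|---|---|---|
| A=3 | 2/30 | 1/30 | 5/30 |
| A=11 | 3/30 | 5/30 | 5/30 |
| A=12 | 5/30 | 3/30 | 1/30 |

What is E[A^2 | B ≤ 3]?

P(B ≤ 3) = 1/3.
Σ A^2·P over the event = 9·(2/30) + 121·(3/30) + 144·(5/30) = 367/10.
E[A^2 | B ≤ 3] = (367/10) / (1/3) = 1101/10.

1101/10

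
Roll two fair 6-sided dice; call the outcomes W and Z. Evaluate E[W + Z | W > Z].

P(W > Z) = 5/12.
Summing (W+Z)·P(x,y) over outcomes with W > Z gives 35/12.
E[W + Z | W > Z] = (35/12) / (5/12) = 7.

7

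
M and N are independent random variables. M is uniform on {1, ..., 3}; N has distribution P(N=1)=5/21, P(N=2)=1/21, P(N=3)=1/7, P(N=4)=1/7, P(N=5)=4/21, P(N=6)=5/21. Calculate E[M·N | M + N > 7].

15

P(M + N > 7) = 2/9.
Summing MN·P(x,y) over outcomes with M + N > 7 gives 10/3.
E[M·N | M + N > 7] = (10/3) / (2/9) = 15.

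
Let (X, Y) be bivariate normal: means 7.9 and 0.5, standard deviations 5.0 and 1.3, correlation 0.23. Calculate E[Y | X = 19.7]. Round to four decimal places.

For a bivariate normal, E[Y | X=x] = μ_Y + ρ·(σ_Y/σ_X)·(x − μ_X).
E[Y | X=19.7] = 0.5 + (0.23)·(1.3/5.0)·(19.7 − (7.9)) = 0.5 + (0.0598)·(11.8) = 1.2056.

1.2056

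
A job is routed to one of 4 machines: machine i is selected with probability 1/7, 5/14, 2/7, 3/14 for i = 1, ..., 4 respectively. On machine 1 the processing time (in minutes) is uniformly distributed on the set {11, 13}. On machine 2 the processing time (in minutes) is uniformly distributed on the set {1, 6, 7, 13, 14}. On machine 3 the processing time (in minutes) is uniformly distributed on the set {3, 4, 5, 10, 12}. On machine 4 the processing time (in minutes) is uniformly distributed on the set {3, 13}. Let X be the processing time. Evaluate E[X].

E[X | machine 1] = (11+13)/2 = 12.
E[X | machine 2] = (1+6+7+13+14)/5 = 41/5.
E[X | machine 3] = (3+4+5+10+12)/5 = 34/5.
E[X | machine 4] = (3+13)/2 = 8.
E[X] = (1/7)·(12) + (5/14)·(41/5) + (2/7)·(34/5) + (3/14)·(8) = 83/10.

83/10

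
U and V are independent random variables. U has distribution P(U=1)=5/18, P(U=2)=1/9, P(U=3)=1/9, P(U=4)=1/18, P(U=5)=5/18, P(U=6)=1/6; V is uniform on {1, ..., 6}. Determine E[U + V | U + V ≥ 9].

313/31

P(U + V ≥ 9) = 31/108.
Summing (U+V)·P(x,y) over outcomes with U + V ≥ 9 gives 313/108.
E[U + V | U + V ≥ 9] = (313/108) / (31/108) = 313/31.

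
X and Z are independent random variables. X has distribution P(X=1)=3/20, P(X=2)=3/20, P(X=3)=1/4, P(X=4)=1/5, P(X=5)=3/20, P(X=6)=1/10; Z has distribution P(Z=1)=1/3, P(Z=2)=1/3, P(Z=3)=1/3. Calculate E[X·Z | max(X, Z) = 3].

P(max(X, Z) = 3) = 7/20.
Summing XZ·P(x,y) over outcomes with max(X, Z) = 3 gives 39/20.
E[X·Z | max(X, Z) = 3] = (39/20) / (7/20) = 39/7.

39/7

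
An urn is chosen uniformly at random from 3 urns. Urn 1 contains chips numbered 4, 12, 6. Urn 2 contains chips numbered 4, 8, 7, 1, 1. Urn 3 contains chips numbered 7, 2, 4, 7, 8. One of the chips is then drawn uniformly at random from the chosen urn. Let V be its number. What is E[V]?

E[V | urn 1] = (4+12+6)/3 = 22/3.
E[V | urn 2] = (4+8+7+1+1)/5 = 21/5.
E[V | urn 3] = (7+2+4+7+8)/5 = 28/5.
By the law of total expectation,
E[V] = (1/3)·(22/3) + (1/3)·(21/5) + (1/3)·(28/5) = 257/45.

257/45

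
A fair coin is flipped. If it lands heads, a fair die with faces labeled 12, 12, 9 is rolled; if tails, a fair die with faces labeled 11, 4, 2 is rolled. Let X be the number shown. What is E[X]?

25/3

E[X | heads] = (12+12+9)/3 = 11.
E[X | tails] = (11+4+2)/3 = 17/3.
By the law of total expectation,
E[X] = (1/2)·(11) + (1/2)·(17/3) = 25/3.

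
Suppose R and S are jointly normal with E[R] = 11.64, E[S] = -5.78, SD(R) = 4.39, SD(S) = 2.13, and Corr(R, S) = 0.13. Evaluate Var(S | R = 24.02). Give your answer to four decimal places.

4.4602

The conditional variance in a bivariate normal is σ_S²(1 − ρ²), independent of x.
Var(S | R=24.02) = (2.13)²·(1 − (0.13)²) = 4.5369·0.9831 = 4.4602.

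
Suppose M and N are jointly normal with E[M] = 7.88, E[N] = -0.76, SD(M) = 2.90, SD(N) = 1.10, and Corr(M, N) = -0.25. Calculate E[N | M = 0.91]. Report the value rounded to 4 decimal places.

-0.0991

E[N | M=x] = μ_N + ρ(σ_N/σ_M)(x − μ_M) for jointly normal variables.
E[N | M=0.91] = -0.76 + (-0.25)·(1.10/2.90)·(0.91 − (7.88)) = -0.76 + (-0.0948276)·(-6.97) = -0.0991.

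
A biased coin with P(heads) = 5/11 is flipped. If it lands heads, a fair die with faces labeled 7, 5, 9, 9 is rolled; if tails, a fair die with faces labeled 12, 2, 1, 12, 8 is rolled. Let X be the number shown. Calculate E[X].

159/22

E[X | heads] = (7+5+9+9)/4 = 15/2.
E[X | tails] = (12+2+1+12+8)/5 = 7.
By the law of total expectation,
E[X] = (5/11)·(15/2) + (6/11)·(7) = 159/22.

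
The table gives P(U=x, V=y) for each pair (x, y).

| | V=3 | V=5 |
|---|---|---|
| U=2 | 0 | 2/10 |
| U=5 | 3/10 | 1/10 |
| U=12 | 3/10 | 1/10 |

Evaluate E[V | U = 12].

7/2

P(U = 12) = 2/5.
Σ V·P over the event = 3·(3/10) + 5·(1/10) = 7/5.
E[V | U = 12] = (7/5) / (2/5) = 7/2.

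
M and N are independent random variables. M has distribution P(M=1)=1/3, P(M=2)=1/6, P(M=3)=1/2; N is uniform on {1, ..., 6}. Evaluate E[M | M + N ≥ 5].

P(M + N ≥ 5) = 25/36.
Summing M·P(x,y) over outcomes with M + N ≥ 5 gives 59/36.
E[M | M + N ≥ 5] = (59/36) / (25/36) = 59/25.

59/25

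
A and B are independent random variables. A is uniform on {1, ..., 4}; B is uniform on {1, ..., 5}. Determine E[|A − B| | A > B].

P(A > B) = 3/10.
Summing |A−B|·P(x,y) over outcomes with A > B gives 1/2.
E[|A − B| | A > B] = (1/2) / (3/10) = 5/3.

5/3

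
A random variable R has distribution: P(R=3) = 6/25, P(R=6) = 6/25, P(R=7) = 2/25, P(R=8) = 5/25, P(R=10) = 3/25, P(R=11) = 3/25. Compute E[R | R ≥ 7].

9

P(R ≥ 7) = 13/25.
Σ over the event: 7·2/25 + 8·1/5 + 10·3/25 + 11·3/25 = 117/25.
E[R | R ≥ 7] = (117/25) / (13/25) = 9.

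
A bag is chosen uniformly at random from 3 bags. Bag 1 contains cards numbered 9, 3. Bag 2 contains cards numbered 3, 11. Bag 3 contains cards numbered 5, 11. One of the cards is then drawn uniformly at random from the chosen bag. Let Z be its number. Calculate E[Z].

E[Z | bag 1] = (9+3)/2 = 6.
E[Z | bag 2] = (3+11)/2 = 7.
E[Z | bag 3] = (5+11)/2 = 8.
By the law of total expectation,
E[Z] = (1/3)·(6) + (1/3)·(7) + (1/3)·(8) = 7.

7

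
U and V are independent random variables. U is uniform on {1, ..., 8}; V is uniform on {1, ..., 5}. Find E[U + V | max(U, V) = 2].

10/3

P(max(U, V) = 2) = 3/40.
Summing (U+V)·P(x,y) over outcomes with max(U, V) = 2 gives 1/4.
E[U + V | max(U, V) = 2] = (1/4) / (3/40) = 10/3.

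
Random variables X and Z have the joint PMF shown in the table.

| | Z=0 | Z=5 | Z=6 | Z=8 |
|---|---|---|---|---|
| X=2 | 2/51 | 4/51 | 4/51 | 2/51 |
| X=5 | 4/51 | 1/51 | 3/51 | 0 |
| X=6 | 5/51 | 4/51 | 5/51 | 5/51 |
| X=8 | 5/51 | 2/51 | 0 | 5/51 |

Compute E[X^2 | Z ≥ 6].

P(Z ≥ 6) = 8/17.
Σ X^2·P over the event = 4·(4/51) + 4·(2/51) + 25·(3/51) + 36·(5/51) + 36·(5/51) + 64·(5/51) = 779/51.
E[X^2 | Z ≥ 6] = (779/51) / (8/17) = 779/24.

779/24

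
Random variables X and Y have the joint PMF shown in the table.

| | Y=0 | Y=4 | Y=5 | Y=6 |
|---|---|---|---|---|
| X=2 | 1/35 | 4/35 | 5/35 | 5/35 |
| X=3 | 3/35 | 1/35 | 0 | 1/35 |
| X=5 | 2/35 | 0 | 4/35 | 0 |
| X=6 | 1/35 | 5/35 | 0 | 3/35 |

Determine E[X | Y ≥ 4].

P(Y ≥ 4) = 4/5.
Σ X·P over the event = 2·(4/35) + 2·(5/35) + 2·(5/35) + 3·(1/35) + 3·(1/35) + 5·(4/35) + 6·(5/35) + 6·(3/35) = 102/35.
E[X | Y ≥ 4] = (102/35) / (4/5) = 51/14.

51/14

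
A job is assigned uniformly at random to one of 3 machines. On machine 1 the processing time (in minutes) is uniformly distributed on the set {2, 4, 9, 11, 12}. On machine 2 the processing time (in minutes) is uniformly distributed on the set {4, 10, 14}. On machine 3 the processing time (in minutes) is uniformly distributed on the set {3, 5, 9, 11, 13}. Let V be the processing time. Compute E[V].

377/45

E[V | machine 1] = (2+4+9+11+12)/5 = 38/5.
E[V | machine 2] = (4+10+14)/3 = 28/3.
E[V | machine 3] = (3+5+9+11+13)/5 = 41/5.
By the law of total expectation,
E[V] = (1/3)·(38/5) + (1/3)·(28/3) + (1/3)·(41/5) = 377/45.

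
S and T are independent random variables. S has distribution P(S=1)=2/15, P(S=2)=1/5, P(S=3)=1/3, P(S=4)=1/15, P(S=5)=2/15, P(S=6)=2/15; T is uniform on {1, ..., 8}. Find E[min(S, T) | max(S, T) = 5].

19/7

P(max(S, T) = 5) = 7/40.
Summing min(S,T)·P(x,y) over outcomes with max(S, T) = 5 gives 19/40.
E[min(S, T) | max(S, T) = 5] = (19/40) / (7/40) = 19/7.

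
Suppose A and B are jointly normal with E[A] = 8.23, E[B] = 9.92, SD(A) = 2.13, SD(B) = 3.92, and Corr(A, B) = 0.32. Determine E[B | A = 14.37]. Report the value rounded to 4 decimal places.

The regression of B on A has slope ρ·σ_B/σ_A and passes through (μ_A, μ_B).
E[B | A=14.37] = 9.92 + (0.32)·(3.92/2.13)·(14.37 − (8.23)) = 9.92 + (0.58892)·(6.14) = 13.5360.

13.5360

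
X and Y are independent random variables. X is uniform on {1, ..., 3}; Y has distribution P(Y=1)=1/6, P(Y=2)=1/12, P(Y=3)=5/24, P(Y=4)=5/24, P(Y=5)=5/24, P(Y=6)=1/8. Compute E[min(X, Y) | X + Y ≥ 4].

60/31

P(X + Y ≥ 4) = 31/36.
Summing min(X,Y)·P(x,y) over outcomes with X + Y ≥ 4 gives 5/3.
E[min(X, Y) | X + Y ≥ 4] = (5/3) / (31/36) = 60/31.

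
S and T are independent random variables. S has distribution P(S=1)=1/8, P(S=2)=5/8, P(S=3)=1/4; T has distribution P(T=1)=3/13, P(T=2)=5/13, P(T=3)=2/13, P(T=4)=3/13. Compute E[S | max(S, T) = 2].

P(max(S, T) = 2) = 45/104.
Summing S·P(x,y) over outcomes with max(S, T) = 2 gives 85/104.
E[S | max(S, T) = 2] = (85/104) / (45/104) = 17/9.

17/9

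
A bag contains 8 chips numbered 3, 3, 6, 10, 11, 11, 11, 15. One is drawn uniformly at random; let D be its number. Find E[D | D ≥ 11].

P(D ≥ 11) = 1/2.
Σ over the event: 11·3/8 + 15·1/8 = 6.
E[D | D ≥ 11] = (6) / (1/2) = 12.

12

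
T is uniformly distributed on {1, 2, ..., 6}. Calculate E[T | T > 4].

Given T > 4, T is equally likely to be any of {5, 6}.
E[T | T > 4] = (5 + 6) / 2 = 11/2.

11/2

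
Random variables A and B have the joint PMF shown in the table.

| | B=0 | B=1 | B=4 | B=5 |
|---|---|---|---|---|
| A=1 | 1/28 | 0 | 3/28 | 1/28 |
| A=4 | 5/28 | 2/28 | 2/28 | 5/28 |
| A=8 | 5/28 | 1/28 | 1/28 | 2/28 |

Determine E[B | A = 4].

5/2

P(A = 4) = 1/2.
Summing B·P(A=x,B=y) over the conditioning event gives 5/4.
E[B | A = 4] = (5/4) / (1/2) = 5/2.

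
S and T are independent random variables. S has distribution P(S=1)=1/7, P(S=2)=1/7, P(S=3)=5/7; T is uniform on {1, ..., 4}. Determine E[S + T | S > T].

48/11

P(S > T) = 11/28.
Summing (S+T)·P(x,y) over outcomes with S > T gives 12/7.
E[S + T | S > T] = (12/7) / (11/28) = 48/11.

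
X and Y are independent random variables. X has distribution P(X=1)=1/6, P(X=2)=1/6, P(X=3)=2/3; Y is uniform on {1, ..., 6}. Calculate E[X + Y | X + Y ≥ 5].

P(X + Y ≥ 5) = 3/4.
Summing (X+Y)·P(x,y) over outcomes with X + Y ≥ 5 gives 46/9.
E[X + Y | X + Y ≥ 5] = (46/9) / (3/4) = 184/27.

184/27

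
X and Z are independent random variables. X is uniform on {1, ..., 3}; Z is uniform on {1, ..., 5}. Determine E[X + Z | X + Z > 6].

22/3

P(X + Z > 6) = 1/5.
Summing (X+Z)·P(x,y) over outcomes with X + Z > 6 gives 22/15.
E[X + Z | X + Z > 6] = (22/15) / (1/5) = 22/3.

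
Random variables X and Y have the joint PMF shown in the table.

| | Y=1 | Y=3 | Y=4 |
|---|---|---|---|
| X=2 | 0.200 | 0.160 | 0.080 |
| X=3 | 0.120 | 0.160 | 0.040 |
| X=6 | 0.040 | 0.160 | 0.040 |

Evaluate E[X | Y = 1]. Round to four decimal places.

P(Y = 1) = 0.360.
Summing X·P(X=x,Y=y) over the conditioning event gives 1.000.
E[X | Y = 1] = (1.000) / (0.360) = 2.7778.

2.7778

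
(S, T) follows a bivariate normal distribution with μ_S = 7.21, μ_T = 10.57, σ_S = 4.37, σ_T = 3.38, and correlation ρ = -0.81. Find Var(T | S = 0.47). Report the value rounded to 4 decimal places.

For a bivariate normal, Var(T | S=x) = σ_T²(1 − ρ²).
Var(T | S=0.47) = (3.38)²·(1 − (-0.81)²) = 11.4244·0.3439 = 3.9289.

3.9289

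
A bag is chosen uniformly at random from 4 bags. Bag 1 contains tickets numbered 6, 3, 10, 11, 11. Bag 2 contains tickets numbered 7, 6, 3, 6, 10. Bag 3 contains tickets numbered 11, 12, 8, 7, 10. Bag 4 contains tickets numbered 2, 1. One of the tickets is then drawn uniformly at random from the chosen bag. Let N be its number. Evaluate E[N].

257/40

E[N | bag 1] = (6+3+10+11+11)/5 = 41/5.
E[N | bag 2] = (7+6+3+6+10)/5 = 32/5.
E[N | bag 3] = (11+12+8+7+10)/5 = 48/5.
E[N | bag 4] = (2+1)/2 = 3/2.
By the law of total expectation,
E[N] = (1/4)·(41/5) + (1/4)·(32/5) + (1/4)·(48/5) + (1/4)·(3/2) = 257/40.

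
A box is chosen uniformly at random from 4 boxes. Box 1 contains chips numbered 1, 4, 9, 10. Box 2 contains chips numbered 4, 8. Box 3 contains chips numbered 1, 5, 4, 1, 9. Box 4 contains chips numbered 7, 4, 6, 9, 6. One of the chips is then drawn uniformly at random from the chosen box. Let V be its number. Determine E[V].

28/5

E[V | box 1] = (1+4+9+10)/4 = 6.
E[V | box 2] = (4+8)/2 = 6.
E[V | box 3] = (1+5+4+1+9)/5 = 4.
E[V | box 4] = (7+4+6+9+6)/5 = 32/5.
E[V] = (1/4)·(6) + (1/4)·(6) + (1/4)·(4) + (1/4)·(32/5) = 28/5.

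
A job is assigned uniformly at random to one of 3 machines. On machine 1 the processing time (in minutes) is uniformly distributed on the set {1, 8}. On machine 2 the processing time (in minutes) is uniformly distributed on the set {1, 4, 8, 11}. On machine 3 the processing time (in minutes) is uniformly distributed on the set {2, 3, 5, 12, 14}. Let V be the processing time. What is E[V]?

59/10

E[V | machine 1] = (1+8)/2 = 9/2.
E[V | machine 2] = (1+4+8+11)/4 = 6.
E[V | machine 3] = (2+3+5+12+14)/5 = 36/5.
By the law of total expectation,
E[V] = (1/3)·(9/2) + (1/3)·(6) + (1/3)·(36/5) = 59/10.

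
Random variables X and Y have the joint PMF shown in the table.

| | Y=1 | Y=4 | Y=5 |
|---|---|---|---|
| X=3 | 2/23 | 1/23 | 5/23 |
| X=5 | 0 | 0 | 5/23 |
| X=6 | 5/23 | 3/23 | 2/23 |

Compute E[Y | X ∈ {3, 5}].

56/13

P(X ∈ {3, 5}) = 13/23.
Σ Y·P over the event = 1·(2/23) + 4·(1/23) + 5·(5/23) + 5·(5/23) = 56/23.
E[Y | X ∈ {3, 5}] = (56/23) / (13/23) = 56/13.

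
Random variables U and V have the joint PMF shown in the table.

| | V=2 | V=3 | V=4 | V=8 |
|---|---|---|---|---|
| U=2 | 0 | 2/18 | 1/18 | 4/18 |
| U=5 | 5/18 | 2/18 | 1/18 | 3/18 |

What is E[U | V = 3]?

P(V = 3) = 2/9.
Summing U·P(U=x,V=y) over the conditioning event gives 7/9.
E[U | V = 3] = (7/9) / (2/9) = 7/2.

7/2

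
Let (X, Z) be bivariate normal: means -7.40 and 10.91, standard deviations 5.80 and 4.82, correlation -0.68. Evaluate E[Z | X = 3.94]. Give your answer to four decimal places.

E[Z | X=x] = μ_Z + ρ(σ_Z/σ_X)(x − μ_X) for jointly normal variables.
E[Z | X=3.94] = 10.91 + (-0.68)·(4.82/5.80)·(3.94 − (-7.40)) = 10.91 + (-0.565103)·(11.34) = 4.5017.

4.5017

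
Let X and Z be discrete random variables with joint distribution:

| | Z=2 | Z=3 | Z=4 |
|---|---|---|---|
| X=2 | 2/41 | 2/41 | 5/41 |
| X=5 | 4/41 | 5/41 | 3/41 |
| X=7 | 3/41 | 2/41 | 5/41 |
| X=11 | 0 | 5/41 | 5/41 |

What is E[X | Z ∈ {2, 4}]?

160/27

P(Z ∈ {2, 4}) = 27/41.
Σ X·P over the event = 2·(2/41) + 2·(5/41) + 5·(4/41) + 5·(3/41) + 7·(3/41) + 7·(5/41) + 11·(5/41) = 160/41.
E[X | Z ∈ {2, 4}] = (160/41) / (27/41) = 160/27.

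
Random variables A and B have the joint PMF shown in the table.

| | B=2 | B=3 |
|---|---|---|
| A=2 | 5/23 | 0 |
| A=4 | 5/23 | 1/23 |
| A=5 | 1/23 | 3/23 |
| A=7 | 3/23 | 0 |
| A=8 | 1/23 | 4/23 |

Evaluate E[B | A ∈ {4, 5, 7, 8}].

22/9

P(A ∈ {4, 5, 7, 8}) = 18/23.
Σ B·P over the event = 2·(5/23) + 3·(1/23) + 2·(1/23) + 3·(3/23) + 2·(3/23) + 2·(1/23) + 3·(4/23) = 44/23.
E[B | A ∈ {4, 5, 7, 8}] = (44/23) / (18/23) = 22/9.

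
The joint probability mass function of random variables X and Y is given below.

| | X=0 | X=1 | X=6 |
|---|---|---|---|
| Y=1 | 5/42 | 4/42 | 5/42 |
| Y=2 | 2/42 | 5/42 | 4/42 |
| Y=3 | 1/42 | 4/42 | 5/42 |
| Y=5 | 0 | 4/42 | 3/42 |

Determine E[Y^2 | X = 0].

P(X = 0) = 4/21.
Σ Y^2·P over the event = 1·(5/42) + 4·(2/42) + 9·(1/42) = 11/21.
E[Y^2 | X = 0] = (11/21) / (4/21) = 11/4.

11/4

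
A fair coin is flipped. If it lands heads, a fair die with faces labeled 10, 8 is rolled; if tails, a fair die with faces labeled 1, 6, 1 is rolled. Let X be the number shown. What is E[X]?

E[X | heads] = (10+8)/2 = 9.
E[X | tails] = (1+6+1)/3 = 8/3.
By the law of total expectation,
E[X] = (1/2)·(9) + (1/2)·(8/3) = 35/6.

35/6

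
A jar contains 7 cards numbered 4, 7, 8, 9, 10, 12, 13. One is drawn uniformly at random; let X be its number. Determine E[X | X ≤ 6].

4

P(X ≤ 6) = 1/7.
Σ over the event: 4·1/7 = 4/7.
E[X | X ≤ 6] = (4/7) / (1/7) = 4.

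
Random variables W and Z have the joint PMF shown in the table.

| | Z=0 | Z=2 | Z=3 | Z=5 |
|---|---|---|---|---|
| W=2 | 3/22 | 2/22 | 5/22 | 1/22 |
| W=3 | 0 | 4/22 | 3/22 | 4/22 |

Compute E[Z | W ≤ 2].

24/11

P(W ≤ 2) = 1/2.
Summing Z·P(W=x,Z=y) over the conditioning event gives 12/11.
E[Z | W ≤ 2] = (12/11) / (1/2) = 24/11.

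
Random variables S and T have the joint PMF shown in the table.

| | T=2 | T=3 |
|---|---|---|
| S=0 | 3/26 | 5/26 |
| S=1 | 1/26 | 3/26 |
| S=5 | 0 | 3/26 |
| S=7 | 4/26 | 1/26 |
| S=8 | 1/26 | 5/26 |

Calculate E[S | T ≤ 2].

37/9

P(T ≤ 2) = 9/26.
Σ S·P over the event = 0·(3/26) + 1·(1/26) + 7·(4/26) + 8·(1/26) = 37/26.
E[S | T ≤ 2] = (37/26) / (9/26) = 37/9.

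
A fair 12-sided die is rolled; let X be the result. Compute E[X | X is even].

Given X is even, X is equally likely to be any of {2, 4, 6, 8, 10, 12}.
E[X | X is even] = (2 + 4 + 6 + 8 + 10 + 12) / 6 = 7.

7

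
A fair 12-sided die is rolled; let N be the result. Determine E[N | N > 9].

Given N > 9, N is equally likely to be any of {10, 11, 12}.
E[N | N > 9] = (10 + 11 + 12) / 3 = 11.

11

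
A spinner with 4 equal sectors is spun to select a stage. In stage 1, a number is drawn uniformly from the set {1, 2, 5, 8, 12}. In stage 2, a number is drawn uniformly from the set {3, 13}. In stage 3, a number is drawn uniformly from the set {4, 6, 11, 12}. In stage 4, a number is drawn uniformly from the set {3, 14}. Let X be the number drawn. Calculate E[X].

607/80

E[X | stage 1] = (1+2+5+8+12)/5 = 28/5.
E[X | stage 2] = (3+13)/2 = 8.
E[X | stage 3] = (4+6+11+12)/4 = 33/4.
E[X | stage 4] = (3+14)/2 = 17/2.
E[X] = (1/4)·(28/5) + (1/4)·(8) + (1/4)·(33/4) + (1/4)·(17/2) = 607/80.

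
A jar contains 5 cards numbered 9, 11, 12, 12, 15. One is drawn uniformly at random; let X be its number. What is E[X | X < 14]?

P(X < 14) = 4/5.
Σ over the event: 9·1/5 + 11·1/5 + 12·2/5 = 44/5.
E[X | X < 14] = (44/5) / (4/5) = 11.

11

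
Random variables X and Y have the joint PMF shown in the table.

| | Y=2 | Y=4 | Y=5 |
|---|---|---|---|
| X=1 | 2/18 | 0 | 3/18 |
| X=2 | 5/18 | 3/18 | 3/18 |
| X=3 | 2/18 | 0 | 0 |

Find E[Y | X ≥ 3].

2

P(X ≥ 3) = 1/9.
Summing Y·P(X=x,Y=y) over the conditioning event gives 2/9.
E[Y | X ≥ 3] = (2/9) / (1/9) = 2.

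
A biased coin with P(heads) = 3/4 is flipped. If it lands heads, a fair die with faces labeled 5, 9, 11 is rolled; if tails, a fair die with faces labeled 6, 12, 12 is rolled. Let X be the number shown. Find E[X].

E[X | heads] = (5+9+11)/3 = 25/3.
E[X | tails] = (6+12+12)/3 = 10.
By the law of total expectation,
E[X] = (3/4)·(25/3) + (1/4)·(10) = 35/4.

35/4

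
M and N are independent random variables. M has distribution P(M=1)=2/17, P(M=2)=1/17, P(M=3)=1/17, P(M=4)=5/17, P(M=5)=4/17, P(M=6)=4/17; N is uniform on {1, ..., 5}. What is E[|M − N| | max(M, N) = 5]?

2

P(max(M, N) = 5) = 29/85.
Summing |M−N|·P(x,y) over outcomes with max(M, N) = 5 gives 58/85.
E[|M − N| | max(M, N) = 5] = (58/85) / (29/85) = 2.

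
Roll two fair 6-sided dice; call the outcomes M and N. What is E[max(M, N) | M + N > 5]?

67/13

P(M + N > 5) = 13/18.
Summing max(M,N)·P(x,y) over outcomes with M + N > 5 gives 67/18.
E[max(M, N) | M + N > 5] = (67/18) / (13/18) = 67/13.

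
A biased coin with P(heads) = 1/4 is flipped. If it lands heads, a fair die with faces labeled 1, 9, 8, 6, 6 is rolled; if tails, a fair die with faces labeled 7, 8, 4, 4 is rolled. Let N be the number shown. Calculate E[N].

93/16

E[N | heads] = (1+9+8+6+6)/5 = 6.
E[N | tails] = (7+8+4+4)/4 = 23/4.
By the law of total expectation,
E[N] = (1/4)·(6) + (3/4)·(23/4) = 93/16.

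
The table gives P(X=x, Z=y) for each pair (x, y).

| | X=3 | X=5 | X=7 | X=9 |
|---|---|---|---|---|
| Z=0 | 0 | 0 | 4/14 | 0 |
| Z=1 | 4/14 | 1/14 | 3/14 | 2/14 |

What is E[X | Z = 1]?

28/5

P(Z = 1) = 5/7.
Σ X·P over the event = 3·(4/14) + 5·(1/14) + 7·(3/14) + 9·(2/14) = 4.
E[X | Z = 1] = (4) / (5/7) = 28/5.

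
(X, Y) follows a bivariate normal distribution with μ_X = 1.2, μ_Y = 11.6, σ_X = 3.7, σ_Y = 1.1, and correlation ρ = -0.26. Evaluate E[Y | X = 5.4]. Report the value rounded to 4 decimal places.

11.2754

E[Y | X=x] = μ_Y + ρ(σ_Y/σ_X)(x − μ_X) for jointly normal variables.
E[Y | X=5.4] = 11.6 + (-0.26)·(1.1/3.7)·(5.4 − (1.2)) = 11.6 + (-0.077297)·(4.2) = 11.2754.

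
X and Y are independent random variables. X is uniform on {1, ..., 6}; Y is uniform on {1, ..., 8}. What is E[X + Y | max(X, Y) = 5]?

Outcomes with max(X, Y) = 5: (1,5), (2,5), (3,5), (4,5), (5,1), (5,2), (5,3), (5,4), (5,5), each with probability 1/48.
E[X + Y | max(X, Y) = 5] = (6 + 7 + 8 + 9 + 6 + 7 + 8 + 9 + 10) / 9 = 70/9.

70/9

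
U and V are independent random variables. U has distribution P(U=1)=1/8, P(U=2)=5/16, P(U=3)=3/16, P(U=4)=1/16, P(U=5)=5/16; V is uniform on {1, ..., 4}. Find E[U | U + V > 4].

11/3

P(U + V > 4) = 45/64.
Summing U·P(x,y) over outcomes with U + V > 4 gives 165/64.
E[U | U + V > 4] = (165/64) / (45/64) = 11/3.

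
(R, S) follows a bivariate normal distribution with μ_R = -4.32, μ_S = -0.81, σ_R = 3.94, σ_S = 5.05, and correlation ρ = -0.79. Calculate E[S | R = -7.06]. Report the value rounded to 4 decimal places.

1.9644

E[S | R=x] = μ_S + ρ(σ_S/σ_R)(x − μ_R) for jointly normal variables.
E[S | R=-7.06] = -0.81 + (-0.79)·(5.05/3.94)·(-7.06 − (-4.32)) = -0.81 + (-1.01256)·(-2.74) = 1.9644.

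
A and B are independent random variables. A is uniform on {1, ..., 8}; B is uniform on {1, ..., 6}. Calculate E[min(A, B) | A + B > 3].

P(A + B > 3) = 15/16.
Summing min(A,B)·P(x,y) over outcomes with A + B > 3 gives 65/24.
E[min(A, B) | A + B > 3] = (65/24) / (15/16) = 26/9.

26/9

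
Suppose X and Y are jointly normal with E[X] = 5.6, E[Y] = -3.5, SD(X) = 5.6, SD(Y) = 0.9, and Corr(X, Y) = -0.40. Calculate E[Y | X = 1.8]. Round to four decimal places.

The regression of Y on X has slope ρ·σ_Y/σ_X and passes through (μ_X, μ_Y).
E[Y | X=1.8] = -3.5 + (-0.40)·(0.9/5.6)·(1.8 − (5.6)) = -3.5 + (-0.064286)·(-3.8) = -3.2557.

-3.2557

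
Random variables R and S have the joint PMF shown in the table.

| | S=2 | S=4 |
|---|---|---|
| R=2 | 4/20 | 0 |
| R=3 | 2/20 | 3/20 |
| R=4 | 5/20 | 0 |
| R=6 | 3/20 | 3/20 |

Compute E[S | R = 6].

3

P(R = 6) = 3/10.
Σ S·P over the event = 2·(3/20) + 4·(3/20) = 9/10.
E[S | R = 6] = (9/10) / (3/10) = 3.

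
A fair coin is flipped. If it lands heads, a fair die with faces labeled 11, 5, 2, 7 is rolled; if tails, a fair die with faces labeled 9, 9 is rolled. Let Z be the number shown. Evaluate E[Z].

61/8

E[Z | heads] = (11+5+2+7)/4 = 25/4.
E[Z | tails] = (9+9)/2 = 9.
By the law of total expectation,
E[Z] = (1/2)·(25/4) + (1/2)·(9) = 61/8.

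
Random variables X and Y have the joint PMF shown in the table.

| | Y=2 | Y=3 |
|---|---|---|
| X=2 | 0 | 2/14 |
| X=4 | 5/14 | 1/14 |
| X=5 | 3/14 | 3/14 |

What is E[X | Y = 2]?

35/8

P(Y = 2) = 4/7.
Σ X·P over the event = 4·(5/14) + 5·(3/14) = 5/2.
E[X | Y = 2] = (5/2) / (4/7) = 35/8.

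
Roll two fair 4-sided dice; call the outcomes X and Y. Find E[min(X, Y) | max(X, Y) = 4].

Outcomes with max(X, Y) = 4: (1,4), (2,4), (3,4), (4,1), (4,2), (4,3), (4,4), each with probability 1/16.
E[min(X, Y) | max(X, Y) = 4] = (1 + 2 + 3 + 1 + 2 + 3 + 4) / 7 = 16/7.

16/7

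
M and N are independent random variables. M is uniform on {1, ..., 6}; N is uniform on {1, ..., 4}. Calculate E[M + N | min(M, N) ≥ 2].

7

P(min(M, N) ≥ 2) = 5/8.
Summing (M+N)·P(x,y) over outcomes with min(M, N) ≥ 2 gives 35/8.
E[M + N | min(M, N) ≥ 2] = (35/8) / (5/8) = 7.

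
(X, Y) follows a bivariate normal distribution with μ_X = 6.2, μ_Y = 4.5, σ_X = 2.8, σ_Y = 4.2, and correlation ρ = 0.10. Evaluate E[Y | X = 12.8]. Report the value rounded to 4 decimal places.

5.4900

For a bivariate normal, E[Y | X=x] = μ_Y + ρ·(σ_Y/σ_X)·(x − μ_X).
E[Y | X=12.8] = 4.5 + (0.10)·(4.2/2.8)·(12.8 − (6.2)) = 4.5 + (0.15)·(6.6) = 5.4900.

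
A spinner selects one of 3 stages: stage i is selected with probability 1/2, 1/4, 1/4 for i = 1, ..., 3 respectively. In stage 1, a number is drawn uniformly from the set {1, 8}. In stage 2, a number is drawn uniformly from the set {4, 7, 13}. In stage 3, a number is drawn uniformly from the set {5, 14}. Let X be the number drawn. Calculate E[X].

E[X | stage 1] = (1+8)/2 = 9/2.
E[X | stage 2] = (4+7+13)/3 = 8.
E[X | stage 3] = (5+14)/2 = 19/2.
By the law of total expectation,
E[X] = (1/2)·(9/2) + (1/4)·(8) + (1/4)·(19/2) = 53/8.

53/8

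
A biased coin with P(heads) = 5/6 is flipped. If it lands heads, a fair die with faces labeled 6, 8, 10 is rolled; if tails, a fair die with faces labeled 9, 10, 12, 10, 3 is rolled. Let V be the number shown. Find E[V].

E[V | heads] = (6+8+10)/3 = 8.
E[V | tails] = (9+10+12+10+3)/5 = 44/5.
E[V] = (5/6)·(8) + (1/6)·(44/5) = 122/15.

122/15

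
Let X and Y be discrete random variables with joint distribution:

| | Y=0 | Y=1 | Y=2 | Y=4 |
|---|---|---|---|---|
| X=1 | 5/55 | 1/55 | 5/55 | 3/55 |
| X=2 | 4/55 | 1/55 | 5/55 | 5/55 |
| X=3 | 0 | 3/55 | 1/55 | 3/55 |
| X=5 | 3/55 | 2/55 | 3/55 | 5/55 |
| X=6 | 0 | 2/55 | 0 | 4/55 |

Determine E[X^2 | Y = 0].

8

P(Y = 0) = 12/55.
Σ X^2·P over the event = 1·(5/55) + 4·(4/55) + 25·(3/55) = 96/55.
E[X^2 | Y = 0] = (96/55) / (12/55) = 8.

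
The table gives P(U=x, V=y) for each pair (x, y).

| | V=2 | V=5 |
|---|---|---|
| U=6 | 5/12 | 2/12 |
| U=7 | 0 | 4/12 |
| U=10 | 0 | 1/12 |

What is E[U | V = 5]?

50/7

P(V = 5) = 7/12.
Summing U·P(U=x,V=y) over the conditioning event gives 25/6.
E[U | V = 5] = (25/6) / (7/12) = 50/7.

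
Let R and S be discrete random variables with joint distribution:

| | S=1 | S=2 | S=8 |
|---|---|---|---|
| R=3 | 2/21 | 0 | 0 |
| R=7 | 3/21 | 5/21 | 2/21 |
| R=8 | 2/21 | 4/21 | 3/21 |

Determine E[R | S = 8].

P(S = 8) = 5/21.
Σ R·P over the event = 7·(2/21) + 8·(3/21) = 38/21.
E[R | S = 8] = (38/21) / (5/21) = 38/5.

38/5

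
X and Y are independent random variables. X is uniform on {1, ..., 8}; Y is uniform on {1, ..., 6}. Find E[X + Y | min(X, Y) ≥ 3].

P(min(X, Y) ≥ 3) = 1/2.
Summing (X+Y)·P(x,y) over outcomes with min(X, Y) ≥ 3 gives 5.
E[X + Y | min(X, Y) ≥ 3] = (5) / (1/2) = 10.

10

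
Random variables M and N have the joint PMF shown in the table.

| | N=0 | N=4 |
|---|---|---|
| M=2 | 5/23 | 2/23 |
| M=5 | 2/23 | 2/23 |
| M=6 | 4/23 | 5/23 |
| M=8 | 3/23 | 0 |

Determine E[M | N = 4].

P(N = 4) = 9/23.
Σ M·P over the event = 2·(2/23) + 5·(2/23) + 6·(5/23) = 44/23.
E[M | N = 4] = (44/23) / (9/23) = 44/9.

44/9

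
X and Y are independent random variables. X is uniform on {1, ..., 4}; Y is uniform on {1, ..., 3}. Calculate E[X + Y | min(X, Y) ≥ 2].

11/2

P(min(X, Y) ≥ 2) = 1/2.
Summing (X+Y)·P(x,y) over outcomes with min(X, Y) ≥ 2 gives 11/4.
E[X + Y | min(X, Y) ≥ 2] = (11/4) / (1/2) = 11/2.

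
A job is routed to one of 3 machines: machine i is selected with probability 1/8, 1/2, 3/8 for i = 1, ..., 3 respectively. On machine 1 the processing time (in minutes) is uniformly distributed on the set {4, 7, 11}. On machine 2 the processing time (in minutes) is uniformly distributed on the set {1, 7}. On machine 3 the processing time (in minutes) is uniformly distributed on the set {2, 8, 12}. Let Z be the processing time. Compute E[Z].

17/3

E[Z | machine 1] = (4+7+11)/3 = 22/3.
E[Z | machine 2] = (1+7)/2 = 4.
E[Z | machine 3] = (2+8+12)/3 = 22/3.
By the law of total expectation,
E[Z] = (1/8)·(22/3) + (1/2)·(4) + (3/8)·(22/3) = 17/3.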